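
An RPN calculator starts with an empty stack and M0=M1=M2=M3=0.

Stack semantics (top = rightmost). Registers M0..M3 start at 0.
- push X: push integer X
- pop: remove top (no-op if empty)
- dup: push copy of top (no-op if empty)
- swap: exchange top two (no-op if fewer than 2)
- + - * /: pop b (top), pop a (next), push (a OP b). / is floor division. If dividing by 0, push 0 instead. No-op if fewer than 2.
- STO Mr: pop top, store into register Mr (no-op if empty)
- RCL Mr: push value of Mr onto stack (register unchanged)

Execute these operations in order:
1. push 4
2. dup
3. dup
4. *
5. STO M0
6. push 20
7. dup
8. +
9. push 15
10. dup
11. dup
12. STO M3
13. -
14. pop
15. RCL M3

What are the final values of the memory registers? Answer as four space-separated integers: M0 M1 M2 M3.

Answer: 16 0 0 15

Derivation:
After op 1 (push 4): stack=[4] mem=[0,0,0,0]
After op 2 (dup): stack=[4,4] mem=[0,0,0,0]
After op 3 (dup): stack=[4,4,4] mem=[0,0,0,0]
After op 4 (*): stack=[4,16] mem=[0,0,0,0]
After op 5 (STO M0): stack=[4] mem=[16,0,0,0]
After op 6 (push 20): stack=[4,20] mem=[16,0,0,0]
After op 7 (dup): stack=[4,20,20] mem=[16,0,0,0]
After op 8 (+): stack=[4,40] mem=[16,0,0,0]
After op 9 (push 15): stack=[4,40,15] mem=[16,0,0,0]
After op 10 (dup): stack=[4,40,15,15] mem=[16,0,0,0]
After op 11 (dup): stack=[4,40,15,15,15] mem=[16,0,0,0]
After op 12 (STO M3): stack=[4,40,15,15] mem=[16,0,0,15]
After op 13 (-): stack=[4,40,0] mem=[16,0,0,15]
After op 14 (pop): stack=[4,40] mem=[16,0,0,15]
After op 15 (RCL M3): stack=[4,40,15] mem=[16,0,0,15]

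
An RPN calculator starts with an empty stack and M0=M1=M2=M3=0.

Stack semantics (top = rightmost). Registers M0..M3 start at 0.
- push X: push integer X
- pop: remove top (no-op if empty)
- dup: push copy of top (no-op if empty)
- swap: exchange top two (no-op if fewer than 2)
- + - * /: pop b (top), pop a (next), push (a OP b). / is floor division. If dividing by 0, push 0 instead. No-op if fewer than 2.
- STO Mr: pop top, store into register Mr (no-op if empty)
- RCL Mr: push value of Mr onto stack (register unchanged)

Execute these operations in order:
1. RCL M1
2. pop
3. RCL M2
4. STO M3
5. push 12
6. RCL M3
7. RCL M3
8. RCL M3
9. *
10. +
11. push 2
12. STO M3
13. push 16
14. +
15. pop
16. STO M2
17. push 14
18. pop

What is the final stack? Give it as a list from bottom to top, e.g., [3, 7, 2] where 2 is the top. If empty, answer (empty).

Answer: (empty)

Derivation:
After op 1 (RCL M1): stack=[0] mem=[0,0,0,0]
After op 2 (pop): stack=[empty] mem=[0,0,0,0]
After op 3 (RCL M2): stack=[0] mem=[0,0,0,0]
After op 4 (STO M3): stack=[empty] mem=[0,0,0,0]
After op 5 (push 12): stack=[12] mem=[0,0,0,0]
After op 6 (RCL M3): stack=[12,0] mem=[0,0,0,0]
After op 7 (RCL M3): stack=[12,0,0] mem=[0,0,0,0]
After op 8 (RCL M3): stack=[12,0,0,0] mem=[0,0,0,0]
After op 9 (*): stack=[12,0,0] mem=[0,0,0,0]
After op 10 (+): stack=[12,0] mem=[0,0,0,0]
After op 11 (push 2): stack=[12,0,2] mem=[0,0,0,0]
After op 12 (STO M3): stack=[12,0] mem=[0,0,0,2]
After op 13 (push 16): stack=[12,0,16] mem=[0,0,0,2]
After op 14 (+): stack=[12,16] mem=[0,0,0,2]
After op 15 (pop): stack=[12] mem=[0,0,0,2]
After op 16 (STO M2): stack=[empty] mem=[0,0,12,2]
After op 17 (push 14): stack=[14] mem=[0,0,12,2]
After op 18 (pop): stack=[empty] mem=[0,0,12,2]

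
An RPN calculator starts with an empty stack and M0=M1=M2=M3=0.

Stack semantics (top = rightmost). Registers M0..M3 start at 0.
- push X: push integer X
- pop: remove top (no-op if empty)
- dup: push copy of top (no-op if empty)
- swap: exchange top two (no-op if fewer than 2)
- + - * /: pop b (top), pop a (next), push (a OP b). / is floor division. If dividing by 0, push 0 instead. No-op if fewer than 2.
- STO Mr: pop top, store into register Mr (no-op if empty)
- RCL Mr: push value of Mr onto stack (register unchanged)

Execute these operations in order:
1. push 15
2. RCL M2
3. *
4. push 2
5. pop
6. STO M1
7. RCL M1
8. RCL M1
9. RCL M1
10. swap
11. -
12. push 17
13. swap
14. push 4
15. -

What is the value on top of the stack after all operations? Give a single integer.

After op 1 (push 15): stack=[15] mem=[0,0,0,0]
After op 2 (RCL M2): stack=[15,0] mem=[0,0,0,0]
After op 3 (*): stack=[0] mem=[0,0,0,0]
After op 4 (push 2): stack=[0,2] mem=[0,0,0,0]
After op 5 (pop): stack=[0] mem=[0,0,0,0]
After op 6 (STO M1): stack=[empty] mem=[0,0,0,0]
After op 7 (RCL M1): stack=[0] mem=[0,0,0,0]
After op 8 (RCL M1): stack=[0,0] mem=[0,0,0,0]
After op 9 (RCL M1): stack=[0,0,0] mem=[0,0,0,0]
After op 10 (swap): stack=[0,0,0] mem=[0,0,0,0]
After op 11 (-): stack=[0,0] mem=[0,0,0,0]
After op 12 (push 17): stack=[0,0,17] mem=[0,0,0,0]
After op 13 (swap): stack=[0,17,0] mem=[0,0,0,0]
After op 14 (push 4): stack=[0,17,0,4] mem=[0,0,0,0]
After op 15 (-): stack=[0,17,-4] mem=[0,0,0,0]

Answer: -4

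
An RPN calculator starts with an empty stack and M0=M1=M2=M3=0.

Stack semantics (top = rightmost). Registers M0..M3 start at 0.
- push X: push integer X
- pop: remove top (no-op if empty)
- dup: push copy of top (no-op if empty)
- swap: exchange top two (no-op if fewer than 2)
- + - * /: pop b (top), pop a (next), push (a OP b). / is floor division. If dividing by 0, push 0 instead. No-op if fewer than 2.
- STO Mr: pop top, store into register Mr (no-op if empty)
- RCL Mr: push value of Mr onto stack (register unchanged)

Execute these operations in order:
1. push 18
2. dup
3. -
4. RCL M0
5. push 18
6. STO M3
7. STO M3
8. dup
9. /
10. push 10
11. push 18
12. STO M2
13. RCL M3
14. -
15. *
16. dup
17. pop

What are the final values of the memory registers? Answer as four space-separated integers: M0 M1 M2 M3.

Answer: 0 0 18 0

Derivation:
After op 1 (push 18): stack=[18] mem=[0,0,0,0]
After op 2 (dup): stack=[18,18] mem=[0,0,0,0]
After op 3 (-): stack=[0] mem=[0,0,0,0]
After op 4 (RCL M0): stack=[0,0] mem=[0,0,0,0]
After op 5 (push 18): stack=[0,0,18] mem=[0,0,0,0]
After op 6 (STO M3): stack=[0,0] mem=[0,0,0,18]
After op 7 (STO M3): stack=[0] mem=[0,0,0,0]
After op 8 (dup): stack=[0,0] mem=[0,0,0,0]
After op 9 (/): stack=[0] mem=[0,0,0,0]
After op 10 (push 10): stack=[0,10] mem=[0,0,0,0]
After op 11 (push 18): stack=[0,10,18] mem=[0,0,0,0]
After op 12 (STO M2): stack=[0,10] mem=[0,0,18,0]
After op 13 (RCL M3): stack=[0,10,0] mem=[0,0,18,0]
After op 14 (-): stack=[0,10] mem=[0,0,18,0]
After op 15 (*): stack=[0] mem=[0,0,18,0]
After op 16 (dup): stack=[0,0] mem=[0,0,18,0]
After op 17 (pop): stack=[0] mem=[0,0,18,0]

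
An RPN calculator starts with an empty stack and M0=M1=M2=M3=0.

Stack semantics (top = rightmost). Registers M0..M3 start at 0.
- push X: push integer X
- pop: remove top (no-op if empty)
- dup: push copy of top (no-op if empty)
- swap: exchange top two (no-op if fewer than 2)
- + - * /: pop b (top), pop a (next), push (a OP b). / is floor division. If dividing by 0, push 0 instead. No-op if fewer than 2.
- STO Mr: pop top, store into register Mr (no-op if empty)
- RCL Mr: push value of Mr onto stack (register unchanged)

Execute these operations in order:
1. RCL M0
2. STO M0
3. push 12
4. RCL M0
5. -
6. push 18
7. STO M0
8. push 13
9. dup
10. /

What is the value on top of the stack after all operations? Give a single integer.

Answer: 1

Derivation:
After op 1 (RCL M0): stack=[0] mem=[0,0,0,0]
After op 2 (STO M0): stack=[empty] mem=[0,0,0,0]
After op 3 (push 12): stack=[12] mem=[0,0,0,0]
After op 4 (RCL M0): stack=[12,0] mem=[0,0,0,0]
After op 5 (-): stack=[12] mem=[0,0,0,0]
After op 6 (push 18): stack=[12,18] mem=[0,0,0,0]
After op 7 (STO M0): stack=[12] mem=[18,0,0,0]
After op 8 (push 13): stack=[12,13] mem=[18,0,0,0]
After op 9 (dup): stack=[12,13,13] mem=[18,0,0,0]
After op 10 (/): stack=[12,1] mem=[18,0,0,0]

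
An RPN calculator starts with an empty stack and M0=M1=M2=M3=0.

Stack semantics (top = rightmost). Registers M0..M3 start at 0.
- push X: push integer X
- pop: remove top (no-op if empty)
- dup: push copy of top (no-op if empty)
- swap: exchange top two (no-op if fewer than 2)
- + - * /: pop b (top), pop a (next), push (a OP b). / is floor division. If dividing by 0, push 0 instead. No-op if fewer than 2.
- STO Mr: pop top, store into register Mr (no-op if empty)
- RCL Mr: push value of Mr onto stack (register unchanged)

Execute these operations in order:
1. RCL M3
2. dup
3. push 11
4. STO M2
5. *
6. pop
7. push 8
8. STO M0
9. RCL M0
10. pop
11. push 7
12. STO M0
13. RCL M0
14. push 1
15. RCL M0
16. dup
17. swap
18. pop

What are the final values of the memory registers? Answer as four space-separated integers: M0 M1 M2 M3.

After op 1 (RCL M3): stack=[0] mem=[0,0,0,0]
After op 2 (dup): stack=[0,0] mem=[0,0,0,0]
After op 3 (push 11): stack=[0,0,11] mem=[0,0,0,0]
After op 4 (STO M2): stack=[0,0] mem=[0,0,11,0]
After op 5 (*): stack=[0] mem=[0,0,11,0]
After op 6 (pop): stack=[empty] mem=[0,0,11,0]
After op 7 (push 8): stack=[8] mem=[0,0,11,0]
After op 8 (STO M0): stack=[empty] mem=[8,0,11,0]
After op 9 (RCL M0): stack=[8] mem=[8,0,11,0]
After op 10 (pop): stack=[empty] mem=[8,0,11,0]
After op 11 (push 7): stack=[7] mem=[8,0,11,0]
After op 12 (STO M0): stack=[empty] mem=[7,0,11,0]
After op 13 (RCL M0): stack=[7] mem=[7,0,11,0]
After op 14 (push 1): stack=[7,1] mem=[7,0,11,0]
After op 15 (RCL M0): stack=[7,1,7] mem=[7,0,11,0]
After op 16 (dup): stack=[7,1,7,7] mem=[7,0,11,0]
After op 17 (swap): stack=[7,1,7,7] mem=[7,0,11,0]
After op 18 (pop): stack=[7,1,7] mem=[7,0,11,0]

Answer: 7 0 11 0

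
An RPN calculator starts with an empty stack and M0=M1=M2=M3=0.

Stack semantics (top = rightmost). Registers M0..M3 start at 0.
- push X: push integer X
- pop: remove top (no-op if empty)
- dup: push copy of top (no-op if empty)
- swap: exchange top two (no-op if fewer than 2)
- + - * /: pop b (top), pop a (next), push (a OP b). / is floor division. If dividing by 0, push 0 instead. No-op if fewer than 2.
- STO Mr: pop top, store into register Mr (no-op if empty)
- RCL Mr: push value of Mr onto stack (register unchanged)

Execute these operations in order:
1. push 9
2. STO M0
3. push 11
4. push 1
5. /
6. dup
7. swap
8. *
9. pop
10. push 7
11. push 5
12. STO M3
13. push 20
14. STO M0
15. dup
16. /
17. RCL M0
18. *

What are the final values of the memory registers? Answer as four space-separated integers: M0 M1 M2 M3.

Answer: 20 0 0 5

Derivation:
After op 1 (push 9): stack=[9] mem=[0,0,0,0]
After op 2 (STO M0): stack=[empty] mem=[9,0,0,0]
After op 3 (push 11): stack=[11] mem=[9,0,0,0]
After op 4 (push 1): stack=[11,1] mem=[9,0,0,0]
After op 5 (/): stack=[11] mem=[9,0,0,0]
After op 6 (dup): stack=[11,11] mem=[9,0,0,0]
After op 7 (swap): stack=[11,11] mem=[9,0,0,0]
After op 8 (*): stack=[121] mem=[9,0,0,0]
After op 9 (pop): stack=[empty] mem=[9,0,0,0]
After op 10 (push 7): stack=[7] mem=[9,0,0,0]
After op 11 (push 5): stack=[7,5] mem=[9,0,0,0]
After op 12 (STO M3): stack=[7] mem=[9,0,0,5]
After op 13 (push 20): stack=[7,20] mem=[9,0,0,5]
After op 14 (STO M0): stack=[7] mem=[20,0,0,5]
After op 15 (dup): stack=[7,7] mem=[20,0,0,5]
After op 16 (/): stack=[1] mem=[20,0,0,5]
After op 17 (RCL M0): stack=[1,20] mem=[20,0,0,5]
After op 18 (*): stack=[20] mem=[20,0,0,5]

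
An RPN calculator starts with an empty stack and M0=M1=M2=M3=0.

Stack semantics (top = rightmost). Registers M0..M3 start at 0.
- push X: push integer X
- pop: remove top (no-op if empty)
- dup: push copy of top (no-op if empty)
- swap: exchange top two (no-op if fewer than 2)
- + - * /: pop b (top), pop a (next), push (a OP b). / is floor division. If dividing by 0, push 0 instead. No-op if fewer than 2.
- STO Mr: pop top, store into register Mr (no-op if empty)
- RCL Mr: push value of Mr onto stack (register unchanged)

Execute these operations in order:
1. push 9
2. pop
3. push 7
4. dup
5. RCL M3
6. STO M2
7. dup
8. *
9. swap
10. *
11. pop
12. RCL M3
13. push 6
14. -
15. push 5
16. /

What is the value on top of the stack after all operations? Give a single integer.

Answer: -2

Derivation:
After op 1 (push 9): stack=[9] mem=[0,0,0,0]
After op 2 (pop): stack=[empty] mem=[0,0,0,0]
After op 3 (push 7): stack=[7] mem=[0,0,0,0]
After op 4 (dup): stack=[7,7] mem=[0,0,0,0]
After op 5 (RCL M3): stack=[7,7,0] mem=[0,0,0,0]
After op 6 (STO M2): stack=[7,7] mem=[0,0,0,0]
After op 7 (dup): stack=[7,7,7] mem=[0,0,0,0]
After op 8 (*): stack=[7,49] mem=[0,0,0,0]
After op 9 (swap): stack=[49,7] mem=[0,0,0,0]
After op 10 (*): stack=[343] mem=[0,0,0,0]
After op 11 (pop): stack=[empty] mem=[0,0,0,0]
After op 12 (RCL M3): stack=[0] mem=[0,0,0,0]
After op 13 (push 6): stack=[0,6] mem=[0,0,0,0]
After op 14 (-): stack=[-6] mem=[0,0,0,0]
After op 15 (push 5): stack=[-6,5] mem=[0,0,0,0]
After op 16 (/): stack=[-2] mem=[0,0,0,0]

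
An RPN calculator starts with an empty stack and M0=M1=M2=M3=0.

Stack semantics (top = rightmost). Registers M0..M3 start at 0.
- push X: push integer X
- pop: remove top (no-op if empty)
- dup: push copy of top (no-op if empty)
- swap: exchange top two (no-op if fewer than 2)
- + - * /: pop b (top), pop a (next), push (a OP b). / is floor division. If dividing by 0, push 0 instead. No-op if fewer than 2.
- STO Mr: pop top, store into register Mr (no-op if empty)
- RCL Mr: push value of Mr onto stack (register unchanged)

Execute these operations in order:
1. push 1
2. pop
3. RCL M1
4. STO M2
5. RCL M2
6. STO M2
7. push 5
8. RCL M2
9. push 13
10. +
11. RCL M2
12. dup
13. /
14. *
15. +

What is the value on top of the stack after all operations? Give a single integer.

After op 1 (push 1): stack=[1] mem=[0,0,0,0]
After op 2 (pop): stack=[empty] mem=[0,0,0,0]
After op 3 (RCL M1): stack=[0] mem=[0,0,0,0]
After op 4 (STO M2): stack=[empty] mem=[0,0,0,0]
After op 5 (RCL M2): stack=[0] mem=[0,0,0,0]
After op 6 (STO M2): stack=[empty] mem=[0,0,0,0]
After op 7 (push 5): stack=[5] mem=[0,0,0,0]
After op 8 (RCL M2): stack=[5,0] mem=[0,0,0,0]
After op 9 (push 13): stack=[5,0,13] mem=[0,0,0,0]
After op 10 (+): stack=[5,13] mem=[0,0,0,0]
After op 11 (RCL M2): stack=[5,13,0] mem=[0,0,0,0]
After op 12 (dup): stack=[5,13,0,0] mem=[0,0,0,0]
After op 13 (/): stack=[5,13,0] mem=[0,0,0,0]
After op 14 (*): stack=[5,0] mem=[0,0,0,0]
After op 15 (+): stack=[5] mem=[0,0,0,0]

Answer: 5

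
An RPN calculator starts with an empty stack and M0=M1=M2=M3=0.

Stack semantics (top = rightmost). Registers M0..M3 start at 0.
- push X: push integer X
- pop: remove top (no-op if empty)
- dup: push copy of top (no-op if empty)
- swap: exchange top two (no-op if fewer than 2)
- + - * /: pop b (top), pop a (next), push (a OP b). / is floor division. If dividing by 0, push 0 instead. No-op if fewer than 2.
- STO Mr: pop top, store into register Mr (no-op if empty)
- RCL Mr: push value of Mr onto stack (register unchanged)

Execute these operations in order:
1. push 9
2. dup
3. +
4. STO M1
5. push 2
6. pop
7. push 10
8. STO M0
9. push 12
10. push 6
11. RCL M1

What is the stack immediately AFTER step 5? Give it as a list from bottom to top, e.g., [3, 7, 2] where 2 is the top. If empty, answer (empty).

After op 1 (push 9): stack=[9] mem=[0,0,0,0]
After op 2 (dup): stack=[9,9] mem=[0,0,0,0]
After op 3 (+): stack=[18] mem=[0,0,0,0]
After op 4 (STO M1): stack=[empty] mem=[0,18,0,0]
After op 5 (push 2): stack=[2] mem=[0,18,0,0]

[2]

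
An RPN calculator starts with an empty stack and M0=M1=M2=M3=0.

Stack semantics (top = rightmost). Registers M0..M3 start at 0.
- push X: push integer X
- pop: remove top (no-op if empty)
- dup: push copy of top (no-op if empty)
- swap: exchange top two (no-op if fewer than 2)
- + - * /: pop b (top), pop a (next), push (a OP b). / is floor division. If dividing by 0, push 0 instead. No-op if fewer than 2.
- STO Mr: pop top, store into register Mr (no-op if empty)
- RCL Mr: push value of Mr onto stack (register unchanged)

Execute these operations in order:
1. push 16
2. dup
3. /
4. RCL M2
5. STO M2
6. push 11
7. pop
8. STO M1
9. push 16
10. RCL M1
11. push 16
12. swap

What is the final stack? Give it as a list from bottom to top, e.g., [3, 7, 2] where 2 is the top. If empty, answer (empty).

After op 1 (push 16): stack=[16] mem=[0,0,0,0]
After op 2 (dup): stack=[16,16] mem=[0,0,0,0]
After op 3 (/): stack=[1] mem=[0,0,0,0]
After op 4 (RCL M2): stack=[1,0] mem=[0,0,0,0]
After op 5 (STO M2): stack=[1] mem=[0,0,0,0]
After op 6 (push 11): stack=[1,11] mem=[0,0,0,0]
After op 7 (pop): stack=[1] mem=[0,0,0,0]
After op 8 (STO M1): stack=[empty] mem=[0,1,0,0]
After op 9 (push 16): stack=[16] mem=[0,1,0,0]
After op 10 (RCL M1): stack=[16,1] mem=[0,1,0,0]
After op 11 (push 16): stack=[16,1,16] mem=[0,1,0,0]
After op 12 (swap): stack=[16,16,1] mem=[0,1,0,0]

Answer: [16, 16, 1]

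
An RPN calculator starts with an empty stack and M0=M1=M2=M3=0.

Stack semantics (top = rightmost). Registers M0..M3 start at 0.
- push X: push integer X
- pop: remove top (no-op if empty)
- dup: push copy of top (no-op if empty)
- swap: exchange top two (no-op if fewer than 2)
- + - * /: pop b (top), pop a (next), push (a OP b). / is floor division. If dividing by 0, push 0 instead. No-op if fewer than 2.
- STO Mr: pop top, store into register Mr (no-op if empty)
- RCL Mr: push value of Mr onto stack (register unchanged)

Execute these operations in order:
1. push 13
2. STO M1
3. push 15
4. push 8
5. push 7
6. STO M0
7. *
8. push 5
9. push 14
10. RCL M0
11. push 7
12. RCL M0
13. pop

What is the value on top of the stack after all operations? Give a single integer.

Answer: 7

Derivation:
After op 1 (push 13): stack=[13] mem=[0,0,0,0]
After op 2 (STO M1): stack=[empty] mem=[0,13,0,0]
After op 3 (push 15): stack=[15] mem=[0,13,0,0]
After op 4 (push 8): stack=[15,8] mem=[0,13,0,0]
After op 5 (push 7): stack=[15,8,7] mem=[0,13,0,0]
After op 6 (STO M0): stack=[15,8] mem=[7,13,0,0]
After op 7 (*): stack=[120] mem=[7,13,0,0]
After op 8 (push 5): stack=[120,5] mem=[7,13,0,0]
After op 9 (push 14): stack=[120,5,14] mem=[7,13,0,0]
After op 10 (RCL M0): stack=[120,5,14,7] mem=[7,13,0,0]
After op 11 (push 7): stack=[120,5,14,7,7] mem=[7,13,0,0]
After op 12 (RCL M0): stack=[120,5,14,7,7,7] mem=[7,13,0,0]
After op 13 (pop): stack=[120,5,14,7,7] mem=[7,13,0,0]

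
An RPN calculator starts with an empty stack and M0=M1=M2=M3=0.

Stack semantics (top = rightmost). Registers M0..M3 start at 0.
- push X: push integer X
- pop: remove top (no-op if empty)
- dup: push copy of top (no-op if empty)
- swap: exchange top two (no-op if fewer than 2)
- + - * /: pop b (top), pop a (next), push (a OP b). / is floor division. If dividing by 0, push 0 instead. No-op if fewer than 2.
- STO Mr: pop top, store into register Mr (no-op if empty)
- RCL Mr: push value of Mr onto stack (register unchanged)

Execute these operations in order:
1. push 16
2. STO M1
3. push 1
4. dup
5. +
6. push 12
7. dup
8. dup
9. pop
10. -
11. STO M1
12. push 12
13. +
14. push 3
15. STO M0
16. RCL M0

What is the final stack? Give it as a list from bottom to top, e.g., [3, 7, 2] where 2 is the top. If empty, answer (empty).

After op 1 (push 16): stack=[16] mem=[0,0,0,0]
After op 2 (STO M1): stack=[empty] mem=[0,16,0,0]
After op 3 (push 1): stack=[1] mem=[0,16,0,0]
After op 4 (dup): stack=[1,1] mem=[0,16,0,0]
After op 5 (+): stack=[2] mem=[0,16,0,0]
After op 6 (push 12): stack=[2,12] mem=[0,16,0,0]
After op 7 (dup): stack=[2,12,12] mem=[0,16,0,0]
After op 8 (dup): stack=[2,12,12,12] mem=[0,16,0,0]
After op 9 (pop): stack=[2,12,12] mem=[0,16,0,0]
After op 10 (-): stack=[2,0] mem=[0,16,0,0]
After op 11 (STO M1): stack=[2] mem=[0,0,0,0]
After op 12 (push 12): stack=[2,12] mem=[0,0,0,0]
After op 13 (+): stack=[14] mem=[0,0,0,0]
After op 14 (push 3): stack=[14,3] mem=[0,0,0,0]
After op 15 (STO M0): stack=[14] mem=[3,0,0,0]
After op 16 (RCL M0): stack=[14,3] mem=[3,0,0,0]

Answer: [14, 3]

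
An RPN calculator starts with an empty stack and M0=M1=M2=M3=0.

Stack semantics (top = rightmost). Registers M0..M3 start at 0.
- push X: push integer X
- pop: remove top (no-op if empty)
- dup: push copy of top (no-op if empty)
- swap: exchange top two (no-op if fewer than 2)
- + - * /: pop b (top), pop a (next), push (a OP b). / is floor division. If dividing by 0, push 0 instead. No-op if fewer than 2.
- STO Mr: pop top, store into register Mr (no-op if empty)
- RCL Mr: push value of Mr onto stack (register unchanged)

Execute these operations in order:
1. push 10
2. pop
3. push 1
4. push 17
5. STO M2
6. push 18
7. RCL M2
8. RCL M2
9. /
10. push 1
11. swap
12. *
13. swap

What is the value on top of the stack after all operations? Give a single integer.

Answer: 18

Derivation:
After op 1 (push 10): stack=[10] mem=[0,0,0,0]
After op 2 (pop): stack=[empty] mem=[0,0,0,0]
After op 3 (push 1): stack=[1] mem=[0,0,0,0]
After op 4 (push 17): stack=[1,17] mem=[0,0,0,0]
After op 5 (STO M2): stack=[1] mem=[0,0,17,0]
After op 6 (push 18): stack=[1,18] mem=[0,0,17,0]
After op 7 (RCL M2): stack=[1,18,17] mem=[0,0,17,0]
After op 8 (RCL M2): stack=[1,18,17,17] mem=[0,0,17,0]
After op 9 (/): stack=[1,18,1] mem=[0,0,17,0]
After op 10 (push 1): stack=[1,18,1,1] mem=[0,0,17,0]
After op 11 (swap): stack=[1,18,1,1] mem=[0,0,17,0]
After op 12 (*): stack=[1,18,1] mem=[0,0,17,0]
After op 13 (swap): stack=[1,1,18] mem=[0,0,17,0]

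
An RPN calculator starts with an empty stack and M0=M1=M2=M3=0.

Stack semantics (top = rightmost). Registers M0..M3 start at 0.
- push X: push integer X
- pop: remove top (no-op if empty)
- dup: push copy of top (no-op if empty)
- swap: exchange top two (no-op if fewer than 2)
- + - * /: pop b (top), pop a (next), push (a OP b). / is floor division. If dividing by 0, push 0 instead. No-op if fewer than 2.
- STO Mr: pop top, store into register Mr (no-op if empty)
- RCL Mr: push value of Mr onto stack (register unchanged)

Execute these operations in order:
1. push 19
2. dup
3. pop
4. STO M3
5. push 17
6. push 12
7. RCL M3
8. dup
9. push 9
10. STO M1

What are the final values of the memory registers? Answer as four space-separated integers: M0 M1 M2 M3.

Answer: 0 9 0 19

Derivation:
After op 1 (push 19): stack=[19] mem=[0,0,0,0]
After op 2 (dup): stack=[19,19] mem=[0,0,0,0]
After op 3 (pop): stack=[19] mem=[0,0,0,0]
After op 4 (STO M3): stack=[empty] mem=[0,0,0,19]
After op 5 (push 17): stack=[17] mem=[0,0,0,19]
After op 6 (push 12): stack=[17,12] mem=[0,0,0,19]
After op 7 (RCL M3): stack=[17,12,19] mem=[0,0,0,19]
After op 8 (dup): stack=[17,12,19,19] mem=[0,0,0,19]
After op 9 (push 9): stack=[17,12,19,19,9] mem=[0,0,0,19]
After op 10 (STO M1): stack=[17,12,19,19] mem=[0,9,0,19]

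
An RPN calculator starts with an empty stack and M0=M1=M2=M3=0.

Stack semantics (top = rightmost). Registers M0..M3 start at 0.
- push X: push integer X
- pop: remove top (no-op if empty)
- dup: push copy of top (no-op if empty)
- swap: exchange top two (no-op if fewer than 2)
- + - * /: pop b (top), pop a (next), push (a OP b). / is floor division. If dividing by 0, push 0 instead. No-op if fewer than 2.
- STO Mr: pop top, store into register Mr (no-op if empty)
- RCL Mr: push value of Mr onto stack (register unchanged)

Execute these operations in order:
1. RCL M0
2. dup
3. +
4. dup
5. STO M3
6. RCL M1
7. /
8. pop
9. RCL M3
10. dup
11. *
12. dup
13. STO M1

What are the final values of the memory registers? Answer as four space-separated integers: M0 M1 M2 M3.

Answer: 0 0 0 0

Derivation:
After op 1 (RCL M0): stack=[0] mem=[0,0,0,0]
After op 2 (dup): stack=[0,0] mem=[0,0,0,0]
After op 3 (+): stack=[0] mem=[0,0,0,0]
After op 4 (dup): stack=[0,0] mem=[0,0,0,0]
After op 5 (STO M3): stack=[0] mem=[0,0,0,0]
After op 6 (RCL M1): stack=[0,0] mem=[0,0,0,0]
After op 7 (/): stack=[0] mem=[0,0,0,0]
After op 8 (pop): stack=[empty] mem=[0,0,0,0]
After op 9 (RCL M3): stack=[0] mem=[0,0,0,0]
After op 10 (dup): stack=[0,0] mem=[0,0,0,0]
After op 11 (*): stack=[0] mem=[0,0,0,0]
After op 12 (dup): stack=[0,0] mem=[0,0,0,0]
After op 13 (STO M1): stack=[0] mem=[0,0,0,0]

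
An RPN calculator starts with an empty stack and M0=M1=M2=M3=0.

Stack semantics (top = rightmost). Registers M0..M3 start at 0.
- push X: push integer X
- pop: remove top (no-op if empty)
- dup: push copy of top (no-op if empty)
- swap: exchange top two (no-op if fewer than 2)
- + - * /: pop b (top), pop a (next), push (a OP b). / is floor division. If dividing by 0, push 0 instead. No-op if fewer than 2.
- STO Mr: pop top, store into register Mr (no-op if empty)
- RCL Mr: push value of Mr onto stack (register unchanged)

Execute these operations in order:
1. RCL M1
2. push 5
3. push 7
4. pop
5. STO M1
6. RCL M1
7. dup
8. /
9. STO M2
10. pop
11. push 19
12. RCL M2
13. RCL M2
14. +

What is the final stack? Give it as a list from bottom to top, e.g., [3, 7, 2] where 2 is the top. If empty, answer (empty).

Answer: [19, 2]

Derivation:
After op 1 (RCL M1): stack=[0] mem=[0,0,0,0]
After op 2 (push 5): stack=[0,5] mem=[0,0,0,0]
After op 3 (push 7): stack=[0,5,7] mem=[0,0,0,0]
After op 4 (pop): stack=[0,5] mem=[0,0,0,0]
After op 5 (STO M1): stack=[0] mem=[0,5,0,0]
After op 6 (RCL M1): stack=[0,5] mem=[0,5,0,0]
After op 7 (dup): stack=[0,5,5] mem=[0,5,0,0]
After op 8 (/): stack=[0,1] mem=[0,5,0,0]
After op 9 (STO M2): stack=[0] mem=[0,5,1,0]
After op 10 (pop): stack=[empty] mem=[0,5,1,0]
After op 11 (push 19): stack=[19] mem=[0,5,1,0]
After op 12 (RCL M2): stack=[19,1] mem=[0,5,1,0]
After op 13 (RCL M2): stack=[19,1,1] mem=[0,5,1,0]
After op 14 (+): stack=[19,2] mem=[0,5,1,0]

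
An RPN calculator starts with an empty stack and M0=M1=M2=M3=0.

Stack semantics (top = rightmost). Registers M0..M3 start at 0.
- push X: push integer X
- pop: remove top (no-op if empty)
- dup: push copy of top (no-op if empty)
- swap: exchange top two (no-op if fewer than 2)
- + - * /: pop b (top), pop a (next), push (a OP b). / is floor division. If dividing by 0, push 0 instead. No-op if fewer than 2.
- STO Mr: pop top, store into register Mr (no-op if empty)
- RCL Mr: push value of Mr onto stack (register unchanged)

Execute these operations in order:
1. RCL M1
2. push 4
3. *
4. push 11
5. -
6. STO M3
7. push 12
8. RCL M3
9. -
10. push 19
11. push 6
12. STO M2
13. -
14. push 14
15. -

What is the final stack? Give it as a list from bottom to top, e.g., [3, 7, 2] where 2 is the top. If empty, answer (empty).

Answer: [-10]

Derivation:
After op 1 (RCL M1): stack=[0] mem=[0,0,0,0]
After op 2 (push 4): stack=[0,4] mem=[0,0,0,0]
After op 3 (*): stack=[0] mem=[0,0,0,0]
After op 4 (push 11): stack=[0,11] mem=[0,0,0,0]
After op 5 (-): stack=[-11] mem=[0,0,0,0]
After op 6 (STO M3): stack=[empty] mem=[0,0,0,-11]
After op 7 (push 12): stack=[12] mem=[0,0,0,-11]
After op 8 (RCL M3): stack=[12,-11] mem=[0,0,0,-11]
After op 9 (-): stack=[23] mem=[0,0,0,-11]
After op 10 (push 19): stack=[23,19] mem=[0,0,0,-11]
After op 11 (push 6): stack=[23,19,6] mem=[0,0,0,-11]
After op 12 (STO M2): stack=[23,19] mem=[0,0,6,-11]
After op 13 (-): stack=[4] mem=[0,0,6,-11]
After op 14 (push 14): stack=[4,14] mem=[0,0,6,-11]
After op 15 (-): stack=[-10] mem=[0,0,6,-11]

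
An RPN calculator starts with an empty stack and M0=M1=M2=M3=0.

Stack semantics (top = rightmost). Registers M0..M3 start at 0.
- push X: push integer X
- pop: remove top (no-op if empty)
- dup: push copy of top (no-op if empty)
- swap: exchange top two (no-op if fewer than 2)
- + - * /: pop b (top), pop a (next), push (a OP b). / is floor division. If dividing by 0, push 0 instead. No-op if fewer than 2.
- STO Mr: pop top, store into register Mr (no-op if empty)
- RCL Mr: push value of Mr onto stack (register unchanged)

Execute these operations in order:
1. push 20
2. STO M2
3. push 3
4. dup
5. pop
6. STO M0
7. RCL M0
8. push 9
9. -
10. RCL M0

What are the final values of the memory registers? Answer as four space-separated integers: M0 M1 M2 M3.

After op 1 (push 20): stack=[20] mem=[0,0,0,0]
After op 2 (STO M2): stack=[empty] mem=[0,0,20,0]
After op 3 (push 3): stack=[3] mem=[0,0,20,0]
After op 4 (dup): stack=[3,3] mem=[0,0,20,0]
After op 5 (pop): stack=[3] mem=[0,0,20,0]
After op 6 (STO M0): stack=[empty] mem=[3,0,20,0]
After op 7 (RCL M0): stack=[3] mem=[3,0,20,0]
After op 8 (push 9): stack=[3,9] mem=[3,0,20,0]
After op 9 (-): stack=[-6] mem=[3,0,20,0]
After op 10 (RCL M0): stack=[-6,3] mem=[3,0,20,0]

Answer: 3 0 20 0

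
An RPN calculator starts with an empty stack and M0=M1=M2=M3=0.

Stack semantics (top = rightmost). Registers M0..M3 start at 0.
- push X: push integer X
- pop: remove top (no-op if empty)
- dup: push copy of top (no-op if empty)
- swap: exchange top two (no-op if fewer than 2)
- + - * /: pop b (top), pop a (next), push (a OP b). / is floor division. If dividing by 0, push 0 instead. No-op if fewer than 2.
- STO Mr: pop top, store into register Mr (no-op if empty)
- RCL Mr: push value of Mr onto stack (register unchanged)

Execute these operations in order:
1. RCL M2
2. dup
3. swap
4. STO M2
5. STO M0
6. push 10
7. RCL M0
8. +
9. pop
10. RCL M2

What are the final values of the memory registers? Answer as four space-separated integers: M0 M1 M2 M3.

After op 1 (RCL M2): stack=[0] mem=[0,0,0,0]
After op 2 (dup): stack=[0,0] mem=[0,0,0,0]
After op 3 (swap): stack=[0,0] mem=[0,0,0,0]
After op 4 (STO M2): stack=[0] mem=[0,0,0,0]
After op 5 (STO M0): stack=[empty] mem=[0,0,0,0]
After op 6 (push 10): stack=[10] mem=[0,0,0,0]
After op 7 (RCL M0): stack=[10,0] mem=[0,0,0,0]
After op 8 (+): stack=[10] mem=[0,0,0,0]
After op 9 (pop): stack=[empty] mem=[0,0,0,0]
After op 10 (RCL M2): stack=[0] mem=[0,0,0,0]

Answer: 0 0 0 0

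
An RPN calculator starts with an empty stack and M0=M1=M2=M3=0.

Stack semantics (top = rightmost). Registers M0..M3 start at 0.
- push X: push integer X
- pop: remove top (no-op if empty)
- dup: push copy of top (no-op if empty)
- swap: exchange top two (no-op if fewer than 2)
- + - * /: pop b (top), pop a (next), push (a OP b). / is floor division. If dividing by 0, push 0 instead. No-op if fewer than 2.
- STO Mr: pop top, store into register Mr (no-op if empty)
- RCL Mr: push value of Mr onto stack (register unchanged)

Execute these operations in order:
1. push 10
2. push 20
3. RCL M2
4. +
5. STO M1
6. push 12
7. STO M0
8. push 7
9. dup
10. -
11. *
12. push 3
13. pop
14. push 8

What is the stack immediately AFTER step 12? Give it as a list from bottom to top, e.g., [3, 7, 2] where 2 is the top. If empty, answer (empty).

After op 1 (push 10): stack=[10] mem=[0,0,0,0]
After op 2 (push 20): stack=[10,20] mem=[0,0,0,0]
After op 3 (RCL M2): stack=[10,20,0] mem=[0,0,0,0]
After op 4 (+): stack=[10,20] mem=[0,0,0,0]
After op 5 (STO M1): stack=[10] mem=[0,20,0,0]
After op 6 (push 12): stack=[10,12] mem=[0,20,0,0]
After op 7 (STO M0): stack=[10] mem=[12,20,0,0]
After op 8 (push 7): stack=[10,7] mem=[12,20,0,0]
After op 9 (dup): stack=[10,7,7] mem=[12,20,0,0]
After op 10 (-): stack=[10,0] mem=[12,20,0,0]
After op 11 (*): stack=[0] mem=[12,20,0,0]
After op 12 (push 3): stack=[0,3] mem=[12,20,0,0]

[0, 3]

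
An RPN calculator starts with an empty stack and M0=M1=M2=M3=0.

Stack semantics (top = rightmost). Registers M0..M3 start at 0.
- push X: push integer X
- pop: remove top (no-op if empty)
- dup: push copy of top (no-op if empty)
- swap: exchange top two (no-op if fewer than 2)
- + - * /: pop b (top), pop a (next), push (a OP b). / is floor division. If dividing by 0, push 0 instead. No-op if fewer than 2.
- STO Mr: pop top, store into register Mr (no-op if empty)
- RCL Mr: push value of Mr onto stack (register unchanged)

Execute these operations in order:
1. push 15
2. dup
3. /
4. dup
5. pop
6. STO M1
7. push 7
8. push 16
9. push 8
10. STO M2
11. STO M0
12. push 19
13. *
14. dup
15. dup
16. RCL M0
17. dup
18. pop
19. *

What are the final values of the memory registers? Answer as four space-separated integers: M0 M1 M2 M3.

Answer: 16 1 8 0

Derivation:
After op 1 (push 15): stack=[15] mem=[0,0,0,0]
After op 2 (dup): stack=[15,15] mem=[0,0,0,0]
After op 3 (/): stack=[1] mem=[0,0,0,0]
After op 4 (dup): stack=[1,1] mem=[0,0,0,0]
After op 5 (pop): stack=[1] mem=[0,0,0,0]
After op 6 (STO M1): stack=[empty] mem=[0,1,0,0]
After op 7 (push 7): stack=[7] mem=[0,1,0,0]
After op 8 (push 16): stack=[7,16] mem=[0,1,0,0]
After op 9 (push 8): stack=[7,16,8] mem=[0,1,0,0]
After op 10 (STO M2): stack=[7,16] mem=[0,1,8,0]
After op 11 (STO M0): stack=[7] mem=[16,1,8,0]
After op 12 (push 19): stack=[7,19] mem=[16,1,8,0]
After op 13 (*): stack=[133] mem=[16,1,8,0]
After op 14 (dup): stack=[133,133] mem=[16,1,8,0]
After op 15 (dup): stack=[133,133,133] mem=[16,1,8,0]
After op 16 (RCL M0): stack=[133,133,133,16] mem=[16,1,8,0]
After op 17 (dup): stack=[133,133,133,16,16] mem=[16,1,8,0]
After op 18 (pop): stack=[133,133,133,16] mem=[16,1,8,0]
After op 19 (*): stack=[133,133,2128] mem=[16,1,8,0]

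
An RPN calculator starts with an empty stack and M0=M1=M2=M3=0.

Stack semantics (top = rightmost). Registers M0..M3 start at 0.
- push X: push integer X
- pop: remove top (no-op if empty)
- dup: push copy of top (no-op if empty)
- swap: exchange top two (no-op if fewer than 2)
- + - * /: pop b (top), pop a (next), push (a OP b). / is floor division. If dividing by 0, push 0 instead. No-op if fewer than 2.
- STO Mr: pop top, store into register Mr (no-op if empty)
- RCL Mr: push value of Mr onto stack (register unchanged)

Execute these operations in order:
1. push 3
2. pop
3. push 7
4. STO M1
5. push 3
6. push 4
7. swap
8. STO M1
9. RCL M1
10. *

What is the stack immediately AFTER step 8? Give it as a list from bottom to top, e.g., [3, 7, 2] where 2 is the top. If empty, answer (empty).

After op 1 (push 3): stack=[3] mem=[0,0,0,0]
After op 2 (pop): stack=[empty] mem=[0,0,0,0]
After op 3 (push 7): stack=[7] mem=[0,0,0,0]
After op 4 (STO M1): stack=[empty] mem=[0,7,0,0]
After op 5 (push 3): stack=[3] mem=[0,7,0,0]
After op 6 (push 4): stack=[3,4] mem=[0,7,0,0]
After op 7 (swap): stack=[4,3] mem=[0,7,0,0]
After op 8 (STO M1): stack=[4] mem=[0,3,0,0]

[4]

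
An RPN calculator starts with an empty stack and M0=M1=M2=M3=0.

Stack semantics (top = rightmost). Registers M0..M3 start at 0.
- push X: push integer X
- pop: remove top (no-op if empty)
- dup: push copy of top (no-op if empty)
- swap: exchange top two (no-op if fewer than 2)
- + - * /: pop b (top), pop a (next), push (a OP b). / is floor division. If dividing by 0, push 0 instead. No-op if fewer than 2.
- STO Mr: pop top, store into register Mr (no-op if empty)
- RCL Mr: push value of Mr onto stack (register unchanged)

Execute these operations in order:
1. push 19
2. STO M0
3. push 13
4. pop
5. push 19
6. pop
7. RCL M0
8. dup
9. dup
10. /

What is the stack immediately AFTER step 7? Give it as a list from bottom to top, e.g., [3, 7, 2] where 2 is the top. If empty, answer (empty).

After op 1 (push 19): stack=[19] mem=[0,0,0,0]
After op 2 (STO M0): stack=[empty] mem=[19,0,0,0]
After op 3 (push 13): stack=[13] mem=[19,0,0,0]
After op 4 (pop): stack=[empty] mem=[19,0,0,0]
After op 5 (push 19): stack=[19] mem=[19,0,0,0]
After op 6 (pop): stack=[empty] mem=[19,0,0,0]
After op 7 (RCL M0): stack=[19] mem=[19,0,0,0]

[19]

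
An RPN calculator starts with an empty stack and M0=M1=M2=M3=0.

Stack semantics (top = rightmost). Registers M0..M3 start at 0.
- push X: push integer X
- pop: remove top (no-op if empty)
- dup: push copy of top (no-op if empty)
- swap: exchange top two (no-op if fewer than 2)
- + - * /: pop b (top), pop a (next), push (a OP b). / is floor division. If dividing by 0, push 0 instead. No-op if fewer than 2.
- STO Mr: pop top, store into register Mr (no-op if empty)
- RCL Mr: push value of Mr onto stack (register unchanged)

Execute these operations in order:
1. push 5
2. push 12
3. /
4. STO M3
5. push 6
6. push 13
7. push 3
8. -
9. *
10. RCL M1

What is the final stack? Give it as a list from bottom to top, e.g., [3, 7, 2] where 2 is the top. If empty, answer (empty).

Answer: [60, 0]

Derivation:
After op 1 (push 5): stack=[5] mem=[0,0,0,0]
After op 2 (push 12): stack=[5,12] mem=[0,0,0,0]
After op 3 (/): stack=[0] mem=[0,0,0,0]
After op 4 (STO M3): stack=[empty] mem=[0,0,0,0]
After op 5 (push 6): stack=[6] mem=[0,0,0,0]
After op 6 (push 13): stack=[6,13] mem=[0,0,0,0]
After op 7 (push 3): stack=[6,13,3] mem=[0,0,0,0]
After op 8 (-): stack=[6,10] mem=[0,0,0,0]
After op 9 (*): stack=[60] mem=[0,0,0,0]
After op 10 (RCL M1): stack=[60,0] mem=[0,0,0,0]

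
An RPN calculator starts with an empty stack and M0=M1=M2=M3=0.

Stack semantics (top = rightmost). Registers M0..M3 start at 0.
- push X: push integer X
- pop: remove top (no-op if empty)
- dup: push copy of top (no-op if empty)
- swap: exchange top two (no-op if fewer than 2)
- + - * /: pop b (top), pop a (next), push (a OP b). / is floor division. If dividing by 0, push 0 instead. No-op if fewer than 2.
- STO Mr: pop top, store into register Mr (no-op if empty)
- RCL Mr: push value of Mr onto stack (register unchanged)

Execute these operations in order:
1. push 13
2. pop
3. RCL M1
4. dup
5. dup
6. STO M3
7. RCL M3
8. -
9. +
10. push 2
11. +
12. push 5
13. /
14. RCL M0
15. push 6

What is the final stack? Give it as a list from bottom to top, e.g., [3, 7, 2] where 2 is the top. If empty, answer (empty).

After op 1 (push 13): stack=[13] mem=[0,0,0,0]
After op 2 (pop): stack=[empty] mem=[0,0,0,0]
After op 3 (RCL M1): stack=[0] mem=[0,0,0,0]
After op 4 (dup): stack=[0,0] mem=[0,0,0,0]
After op 5 (dup): stack=[0,0,0] mem=[0,0,0,0]
After op 6 (STO M3): stack=[0,0] mem=[0,0,0,0]
After op 7 (RCL M3): stack=[0,0,0] mem=[0,0,0,0]
After op 8 (-): stack=[0,0] mem=[0,0,0,0]
After op 9 (+): stack=[0] mem=[0,0,0,0]
After op 10 (push 2): stack=[0,2] mem=[0,0,0,0]
After op 11 (+): stack=[2] mem=[0,0,0,0]
After op 12 (push 5): stack=[2,5] mem=[0,0,0,0]
After op 13 (/): stack=[0] mem=[0,0,0,0]
After op 14 (RCL M0): stack=[0,0] mem=[0,0,0,0]
After op 15 (push 6): stack=[0,0,6] mem=[0,0,0,0]

Answer: [0, 0, 6]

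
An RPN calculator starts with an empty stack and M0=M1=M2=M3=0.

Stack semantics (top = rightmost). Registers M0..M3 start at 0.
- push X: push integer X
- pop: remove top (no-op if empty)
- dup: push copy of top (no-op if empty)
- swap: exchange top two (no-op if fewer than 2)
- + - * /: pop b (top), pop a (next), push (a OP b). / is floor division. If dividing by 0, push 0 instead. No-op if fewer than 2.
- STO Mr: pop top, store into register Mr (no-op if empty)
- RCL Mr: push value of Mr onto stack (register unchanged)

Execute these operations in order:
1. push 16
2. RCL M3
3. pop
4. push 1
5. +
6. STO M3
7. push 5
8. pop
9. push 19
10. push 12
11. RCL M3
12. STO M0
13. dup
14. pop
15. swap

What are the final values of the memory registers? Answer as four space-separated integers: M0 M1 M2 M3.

After op 1 (push 16): stack=[16] mem=[0,0,0,0]
After op 2 (RCL M3): stack=[16,0] mem=[0,0,0,0]
After op 3 (pop): stack=[16] mem=[0,0,0,0]
After op 4 (push 1): stack=[16,1] mem=[0,0,0,0]
After op 5 (+): stack=[17] mem=[0,0,0,0]
After op 6 (STO M3): stack=[empty] mem=[0,0,0,17]
After op 7 (push 5): stack=[5] mem=[0,0,0,17]
After op 8 (pop): stack=[empty] mem=[0,0,0,17]
After op 9 (push 19): stack=[19] mem=[0,0,0,17]
After op 10 (push 12): stack=[19,12] mem=[0,0,0,17]
After op 11 (RCL M3): stack=[19,12,17] mem=[0,0,0,17]
After op 12 (STO M0): stack=[19,12] mem=[17,0,0,17]
After op 13 (dup): stack=[19,12,12] mem=[17,0,0,17]
After op 14 (pop): stack=[19,12] mem=[17,0,0,17]
After op 15 (swap): stack=[12,19] mem=[17,0,0,17]

Answer: 17 0 0 17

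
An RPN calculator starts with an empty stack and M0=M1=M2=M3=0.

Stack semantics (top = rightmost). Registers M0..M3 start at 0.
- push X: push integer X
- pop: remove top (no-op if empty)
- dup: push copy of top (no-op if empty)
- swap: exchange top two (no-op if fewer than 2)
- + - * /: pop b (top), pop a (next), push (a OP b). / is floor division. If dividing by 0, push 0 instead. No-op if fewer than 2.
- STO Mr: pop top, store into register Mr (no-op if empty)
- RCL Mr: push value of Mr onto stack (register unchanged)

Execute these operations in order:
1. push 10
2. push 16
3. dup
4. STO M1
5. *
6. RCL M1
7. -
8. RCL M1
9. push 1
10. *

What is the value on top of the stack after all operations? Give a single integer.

After op 1 (push 10): stack=[10] mem=[0,0,0,0]
After op 2 (push 16): stack=[10,16] mem=[0,0,0,0]
After op 3 (dup): stack=[10,16,16] mem=[0,0,0,0]
After op 4 (STO M1): stack=[10,16] mem=[0,16,0,0]
After op 5 (*): stack=[160] mem=[0,16,0,0]
After op 6 (RCL M1): stack=[160,16] mem=[0,16,0,0]
After op 7 (-): stack=[144] mem=[0,16,0,0]
After op 8 (RCL M1): stack=[144,16] mem=[0,16,0,0]
After op 9 (push 1): stack=[144,16,1] mem=[0,16,0,0]
After op 10 (*): stack=[144,16] mem=[0,16,0,0]

Answer: 16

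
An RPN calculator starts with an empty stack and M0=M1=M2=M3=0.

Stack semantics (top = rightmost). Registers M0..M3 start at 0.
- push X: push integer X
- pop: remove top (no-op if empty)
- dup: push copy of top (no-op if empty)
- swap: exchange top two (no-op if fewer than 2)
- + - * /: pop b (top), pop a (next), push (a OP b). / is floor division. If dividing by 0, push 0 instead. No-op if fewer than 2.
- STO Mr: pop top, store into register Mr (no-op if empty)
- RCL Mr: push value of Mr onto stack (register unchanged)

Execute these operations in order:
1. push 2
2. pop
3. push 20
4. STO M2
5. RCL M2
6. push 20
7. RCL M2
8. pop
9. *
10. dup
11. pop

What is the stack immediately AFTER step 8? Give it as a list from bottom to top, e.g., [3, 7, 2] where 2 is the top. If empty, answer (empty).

After op 1 (push 2): stack=[2] mem=[0,0,0,0]
After op 2 (pop): stack=[empty] mem=[0,0,0,0]
After op 3 (push 20): stack=[20] mem=[0,0,0,0]
After op 4 (STO M2): stack=[empty] mem=[0,0,20,0]
After op 5 (RCL M2): stack=[20] mem=[0,0,20,0]
After op 6 (push 20): stack=[20,20] mem=[0,0,20,0]
After op 7 (RCL M2): stack=[20,20,20] mem=[0,0,20,0]
After op 8 (pop): stack=[20,20] mem=[0,0,20,0]

[20, 20]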